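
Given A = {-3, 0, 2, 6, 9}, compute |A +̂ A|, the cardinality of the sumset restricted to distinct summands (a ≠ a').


Restricted sumset: A +̂ A = {a + a' : a ∈ A, a' ∈ A, a ≠ a'}.
Equivalently, take A + A and drop any sum 2a that is achievable ONLY as a + a for a ∈ A (i.e. sums representable only with equal summands).
Enumerate pairs (a, a') with a < a' (symmetric, so each unordered pair gives one sum; this covers all a ≠ a'):
  -3 + 0 = -3
  -3 + 2 = -1
  -3 + 6 = 3
  -3 + 9 = 6
  0 + 2 = 2
  0 + 6 = 6
  0 + 9 = 9
  2 + 6 = 8
  2 + 9 = 11
  6 + 9 = 15
Collected distinct sums: {-3, -1, 2, 3, 6, 8, 9, 11, 15}
|A +̂ A| = 9
(Reference bound: |A +̂ A| ≥ 2|A| - 3 for |A| ≥ 2, with |A| = 5 giving ≥ 7.)

|A +̂ A| = 9


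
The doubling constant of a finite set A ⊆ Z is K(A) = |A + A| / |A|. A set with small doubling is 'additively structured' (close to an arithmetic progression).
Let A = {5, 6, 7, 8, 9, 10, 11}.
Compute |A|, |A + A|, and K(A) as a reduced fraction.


|A| = 7.
Compute A + A by enumerating all 49 pairs.
A + A = {10, 11, 12, 13, 14, 15, 16, 17, 18, 19, 20, 21, 22}, so |A + A| = 13.
K = |A + A| / |A| = 13/7 (already in lowest terms) ≈ 1.8571.
Reference: AP of size 7 gives K = 13/7 ≈ 1.8571; a fully generic set of size 7 gives K ≈ 4.0000.

|A| = 7, |A + A| = 13, K = 13/7.


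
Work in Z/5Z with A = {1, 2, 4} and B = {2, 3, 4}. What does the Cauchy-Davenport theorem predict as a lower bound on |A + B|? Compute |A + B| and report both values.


Cauchy-Davenport: |A + B| ≥ min(p, |A| + |B| - 1) for A, B nonempty in Z/pZ.
|A| = 3, |B| = 3, p = 5.
CD lower bound = min(5, 3 + 3 - 1) = min(5, 5) = 5.
Compute A + B mod 5 directly:
a = 1: 1+2=3, 1+3=4, 1+4=0
a = 2: 2+2=4, 2+3=0, 2+4=1
a = 4: 4+2=1, 4+3=2, 4+4=3
A + B = {0, 1, 2, 3, 4}, so |A + B| = 5.
Verify: 5 ≥ 5? Yes ✓.

CD lower bound = 5, actual |A + B| = 5.


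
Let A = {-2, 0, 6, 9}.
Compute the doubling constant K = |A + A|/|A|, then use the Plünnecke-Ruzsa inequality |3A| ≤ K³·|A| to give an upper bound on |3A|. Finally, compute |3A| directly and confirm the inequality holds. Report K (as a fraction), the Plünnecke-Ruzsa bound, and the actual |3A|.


|A| = 4.
Step 1: Compute A + A by enumerating all 16 pairs.
A + A = {-4, -2, 0, 4, 6, 7, 9, 12, 15, 18}, so |A + A| = 10.
Step 2: Doubling constant K = |A + A|/|A| = 10/4 = 10/4 ≈ 2.5000.
Step 3: Plünnecke-Ruzsa gives |3A| ≤ K³·|A| = (2.5000)³ · 4 ≈ 62.5000.
Step 4: Compute 3A = A + A + A directly by enumerating all triples (a,b,c) ∈ A³; |3A| = 19.
Step 5: Check 19 ≤ 62.5000? Yes ✓.

K = 10/4, Plünnecke-Ruzsa bound K³|A| ≈ 62.5000, |3A| = 19, inequality holds.


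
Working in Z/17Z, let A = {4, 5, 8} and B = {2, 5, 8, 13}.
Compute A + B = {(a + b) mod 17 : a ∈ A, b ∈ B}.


Work in Z/17Z: reduce every sum a + b modulo 17.
Enumerate all 12 pairs:
a = 4: 4+2=6, 4+5=9, 4+8=12, 4+13=0
a = 5: 5+2=7, 5+5=10, 5+8=13, 5+13=1
a = 8: 8+2=10, 8+5=13, 8+8=16, 8+13=4
Distinct residues collected: {0, 1, 4, 6, 7, 9, 10, 12, 13, 16}
|A + B| = 10 (out of 17 total residues).

A + B = {0, 1, 4, 6, 7, 9, 10, 12, 13, 16}


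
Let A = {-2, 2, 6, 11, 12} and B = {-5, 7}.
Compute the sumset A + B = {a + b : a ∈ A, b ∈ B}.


A + B = {a + b : a ∈ A, b ∈ B}.
Enumerate all |A|·|B| = 5·2 = 10 pairs (a, b) and collect distinct sums.
a = -2: -2+-5=-7, -2+7=5
a = 2: 2+-5=-3, 2+7=9
a = 6: 6+-5=1, 6+7=13
a = 11: 11+-5=6, 11+7=18
a = 12: 12+-5=7, 12+7=19
Collecting distinct sums: A + B = {-7, -3, 1, 5, 6, 7, 9, 13, 18, 19}
|A + B| = 10

A + B = {-7, -3, 1, 5, 6, 7, 9, 13, 18, 19}


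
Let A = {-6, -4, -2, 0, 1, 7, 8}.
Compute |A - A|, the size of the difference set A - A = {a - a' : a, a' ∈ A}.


A - A = {a - a' : a, a' ∈ A}; |A| = 7.
Bounds: 2|A|-1 ≤ |A - A| ≤ |A|² - |A| + 1, i.e. 13 ≤ |A - A| ≤ 43.
Note: 0 ∈ A - A always (from a - a). The set is symmetric: if d ∈ A - A then -d ∈ A - A.
Enumerate nonzero differences d = a - a' with a > a' (then include -d):
Positive differences: {1, 2, 3, 4, 5, 6, 7, 8, 9, 10, 11, 12, 13, 14}
Full difference set: {0} ∪ (positive diffs) ∪ (negative diffs).
|A - A| = 1 + 2·14 = 29 (matches direct enumeration: 29).

|A - A| = 29


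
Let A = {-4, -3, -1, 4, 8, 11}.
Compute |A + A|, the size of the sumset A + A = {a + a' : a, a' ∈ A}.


A + A = {a + a' : a, a' ∈ A}; |A| = 6.
General bounds: 2|A| - 1 ≤ |A + A| ≤ |A|(|A|+1)/2, i.e. 11 ≤ |A + A| ≤ 21.
Lower bound 2|A|-1 is attained iff A is an arithmetic progression.
Enumerate sums a + a' for a ≤ a' (symmetric, so this suffices):
a = -4: -4+-4=-8, -4+-3=-7, -4+-1=-5, -4+4=0, -4+8=4, -4+11=7
a = -3: -3+-3=-6, -3+-1=-4, -3+4=1, -3+8=5, -3+11=8
a = -1: -1+-1=-2, -1+4=3, -1+8=7, -1+11=10
a = 4: 4+4=8, 4+8=12, 4+11=15
a = 8: 8+8=16, 8+11=19
a = 11: 11+11=22
Distinct sums: {-8, -7, -6, -5, -4, -2, 0, 1, 3, 4, 5, 7, 8, 10, 12, 15, 16, 19, 22}
|A + A| = 19

|A + A| = 19


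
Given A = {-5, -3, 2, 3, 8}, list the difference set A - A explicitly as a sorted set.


A - A = {a - a' : a, a' ∈ A}.
Compute a - a' for each ordered pair (a, a'):
a = -5: -5--5=0, -5--3=-2, -5-2=-7, -5-3=-8, -5-8=-13
a = -3: -3--5=2, -3--3=0, -3-2=-5, -3-3=-6, -3-8=-11
a = 2: 2--5=7, 2--3=5, 2-2=0, 2-3=-1, 2-8=-6
a = 3: 3--5=8, 3--3=6, 3-2=1, 3-3=0, 3-8=-5
a = 8: 8--5=13, 8--3=11, 8-2=6, 8-3=5, 8-8=0
Collecting distinct values (and noting 0 appears from a-a):
A - A = {-13, -11, -8, -7, -6, -5, -2, -1, 0, 1, 2, 5, 6, 7, 8, 11, 13}
|A - A| = 17

A - A = {-13, -11, -8, -7, -6, -5, -2, -1, 0, 1, 2, 5, 6, 7, 8, 11, 13}


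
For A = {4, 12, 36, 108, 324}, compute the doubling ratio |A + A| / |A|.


|A| = 5.
Compute A + A by enumerating all 25 pairs.
A + A = {8, 16, 24, 40, 48, 72, 112, 120, 144, 216, 328, 336, 360, 432, 648}, so |A + A| = 15.
K = |A + A| / |A| = 15/5 = 3/1 ≈ 3.0000.
Reference: AP of size 5 gives K = 9/5 ≈ 1.8000; a fully generic set of size 5 gives K ≈ 3.0000.

|A| = 5, |A + A| = 15, K = 15/5 = 3/1.


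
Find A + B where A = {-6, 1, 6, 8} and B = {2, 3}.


A + B = {a + b : a ∈ A, b ∈ B}.
Enumerate all |A|·|B| = 4·2 = 8 pairs (a, b) and collect distinct sums.
a = -6: -6+2=-4, -6+3=-3
a = 1: 1+2=3, 1+3=4
a = 6: 6+2=8, 6+3=9
a = 8: 8+2=10, 8+3=11
Collecting distinct sums: A + B = {-4, -3, 3, 4, 8, 9, 10, 11}
|A + B| = 8

A + B = {-4, -3, 3, 4, 8, 9, 10, 11}


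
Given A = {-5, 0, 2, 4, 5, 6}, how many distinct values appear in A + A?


A + A = {a + a' : a, a' ∈ A}; |A| = 6.
General bounds: 2|A| - 1 ≤ |A + A| ≤ |A|(|A|+1)/2, i.e. 11 ≤ |A + A| ≤ 21.
Lower bound 2|A|-1 is attained iff A is an arithmetic progression.
Enumerate sums a + a' for a ≤ a' (symmetric, so this suffices):
a = -5: -5+-5=-10, -5+0=-5, -5+2=-3, -5+4=-1, -5+5=0, -5+6=1
a = 0: 0+0=0, 0+2=2, 0+4=4, 0+5=5, 0+6=6
a = 2: 2+2=4, 2+4=6, 2+5=7, 2+6=8
a = 4: 4+4=8, 4+5=9, 4+6=10
a = 5: 5+5=10, 5+6=11
a = 6: 6+6=12
Distinct sums: {-10, -5, -3, -1, 0, 1, 2, 4, 5, 6, 7, 8, 9, 10, 11, 12}
|A + A| = 16

|A + A| = 16


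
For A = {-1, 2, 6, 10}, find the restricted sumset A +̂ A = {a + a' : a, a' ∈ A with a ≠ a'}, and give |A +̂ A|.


Restricted sumset: A +̂ A = {a + a' : a ∈ A, a' ∈ A, a ≠ a'}.
Equivalently, take A + A and drop any sum 2a that is achievable ONLY as a + a for a ∈ A (i.e. sums representable only with equal summands).
Enumerate pairs (a, a') with a < a' (symmetric, so each unordered pair gives one sum; this covers all a ≠ a'):
  -1 + 2 = 1
  -1 + 6 = 5
  -1 + 10 = 9
  2 + 6 = 8
  2 + 10 = 12
  6 + 10 = 16
Collected distinct sums: {1, 5, 8, 9, 12, 16}
|A +̂ A| = 6
(Reference bound: |A +̂ A| ≥ 2|A| - 3 for |A| ≥ 2, with |A| = 4 giving ≥ 5.)

|A +̂ A| = 6


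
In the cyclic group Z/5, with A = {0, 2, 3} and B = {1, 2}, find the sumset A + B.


Work in Z/5Z: reduce every sum a + b modulo 5.
Enumerate all 6 pairs:
a = 0: 0+1=1, 0+2=2
a = 2: 2+1=3, 2+2=4
a = 3: 3+1=4, 3+2=0
Distinct residues collected: {0, 1, 2, 3, 4}
|A + B| = 5 (out of 5 total residues).

A + B = {0, 1, 2, 3, 4}


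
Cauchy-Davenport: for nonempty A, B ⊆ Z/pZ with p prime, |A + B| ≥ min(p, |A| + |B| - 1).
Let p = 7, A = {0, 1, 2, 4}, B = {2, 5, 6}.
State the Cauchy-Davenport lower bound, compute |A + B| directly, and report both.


Cauchy-Davenport: |A + B| ≥ min(p, |A| + |B| - 1) for A, B nonempty in Z/pZ.
|A| = 4, |B| = 3, p = 7.
CD lower bound = min(7, 4 + 3 - 1) = min(7, 6) = 6.
Compute A + B mod 7 directly:
a = 0: 0+2=2, 0+5=5, 0+6=6
a = 1: 1+2=3, 1+5=6, 1+6=0
a = 2: 2+2=4, 2+5=0, 2+6=1
a = 4: 4+2=6, 4+5=2, 4+6=3
A + B = {0, 1, 2, 3, 4, 5, 6}, so |A + B| = 7.
Verify: 7 ≥ 6? Yes ✓.

CD lower bound = 6, actual |A + B| = 7.


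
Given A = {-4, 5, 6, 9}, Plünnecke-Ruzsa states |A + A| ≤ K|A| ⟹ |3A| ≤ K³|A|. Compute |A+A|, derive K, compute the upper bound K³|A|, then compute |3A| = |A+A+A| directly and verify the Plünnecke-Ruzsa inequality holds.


|A| = 4.
Step 1: Compute A + A by enumerating all 16 pairs.
A + A = {-8, 1, 2, 5, 10, 11, 12, 14, 15, 18}, so |A + A| = 10.
Step 2: Doubling constant K = |A + A|/|A| = 10/4 = 10/4 ≈ 2.5000.
Step 3: Plünnecke-Ruzsa gives |3A| ≤ K³·|A| = (2.5000)³ · 4 ≈ 62.5000.
Step 4: Compute 3A = A + A + A directly by enumerating all triples (a,b,c) ∈ A³; |3A| = 20.
Step 5: Check 20 ≤ 62.5000? Yes ✓.

K = 10/4, Plünnecke-Ruzsa bound K³|A| ≈ 62.5000, |3A| = 20, inequality holds.


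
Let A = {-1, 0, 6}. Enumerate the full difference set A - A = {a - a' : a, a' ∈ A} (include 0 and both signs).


A - A = {a - a' : a, a' ∈ A}.
Compute a - a' for each ordered pair (a, a'):
a = -1: -1--1=0, -1-0=-1, -1-6=-7
a = 0: 0--1=1, 0-0=0, 0-6=-6
a = 6: 6--1=7, 6-0=6, 6-6=0
Collecting distinct values (and noting 0 appears from a-a):
A - A = {-7, -6, -1, 0, 1, 6, 7}
|A - A| = 7

A - A = {-7, -6, -1, 0, 1, 6, 7}


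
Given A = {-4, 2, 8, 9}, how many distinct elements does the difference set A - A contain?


A - A = {a - a' : a, a' ∈ A}; |A| = 4.
Bounds: 2|A|-1 ≤ |A - A| ≤ |A|² - |A| + 1, i.e. 7 ≤ |A - A| ≤ 13.
Note: 0 ∈ A - A always (from a - a). The set is symmetric: if d ∈ A - A then -d ∈ A - A.
Enumerate nonzero differences d = a - a' with a > a' (then include -d):
Positive differences: {1, 6, 7, 12, 13}
Full difference set: {0} ∪ (positive diffs) ∪ (negative diffs).
|A - A| = 1 + 2·5 = 11 (matches direct enumeration: 11).

|A - A| = 11


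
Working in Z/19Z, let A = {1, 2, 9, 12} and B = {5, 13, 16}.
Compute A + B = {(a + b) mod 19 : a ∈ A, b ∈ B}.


Work in Z/19Z: reduce every sum a + b modulo 19.
Enumerate all 12 pairs:
a = 1: 1+5=6, 1+13=14, 1+16=17
a = 2: 2+5=7, 2+13=15, 2+16=18
a = 9: 9+5=14, 9+13=3, 9+16=6
a = 12: 12+5=17, 12+13=6, 12+16=9
Distinct residues collected: {3, 6, 7, 9, 14, 15, 17, 18}
|A + B| = 8 (out of 19 total residues).

A + B = {3, 6, 7, 9, 14, 15, 17, 18}


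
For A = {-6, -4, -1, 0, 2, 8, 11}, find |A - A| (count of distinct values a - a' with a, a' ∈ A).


A - A = {a - a' : a, a' ∈ A}; |A| = 7.
Bounds: 2|A|-1 ≤ |A - A| ≤ |A|² - |A| + 1, i.e. 13 ≤ |A - A| ≤ 43.
Note: 0 ∈ A - A always (from a - a). The set is symmetric: if d ∈ A - A then -d ∈ A - A.
Enumerate nonzero differences d = a - a' with a > a' (then include -d):
Positive differences: {1, 2, 3, 4, 5, 6, 8, 9, 11, 12, 14, 15, 17}
Full difference set: {0} ∪ (positive diffs) ∪ (negative diffs).
|A - A| = 1 + 2·13 = 27 (matches direct enumeration: 27).

|A - A| = 27


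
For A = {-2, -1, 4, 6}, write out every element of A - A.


A - A = {a - a' : a, a' ∈ A}.
Compute a - a' for each ordered pair (a, a'):
a = -2: -2--2=0, -2--1=-1, -2-4=-6, -2-6=-8
a = -1: -1--2=1, -1--1=0, -1-4=-5, -1-6=-7
a = 4: 4--2=6, 4--1=5, 4-4=0, 4-6=-2
a = 6: 6--2=8, 6--1=7, 6-4=2, 6-6=0
Collecting distinct values (and noting 0 appears from a-a):
A - A = {-8, -7, -6, -5, -2, -1, 0, 1, 2, 5, 6, 7, 8}
|A - A| = 13

A - A = {-8, -7, -6, -5, -2, -1, 0, 1, 2, 5, 6, 7, 8}


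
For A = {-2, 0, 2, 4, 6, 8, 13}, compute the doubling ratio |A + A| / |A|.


|A| = 7.
Compute A + A by enumerating all 49 pairs.
A + A = {-4, -2, 0, 2, 4, 6, 8, 10, 11, 12, 13, 14, 15, 16, 17, 19, 21, 26}, so |A + A| = 18.
K = |A + A| / |A| = 18/7 (already in lowest terms) ≈ 2.5714.
Reference: AP of size 7 gives K = 13/7 ≈ 1.8571; a fully generic set of size 7 gives K ≈ 4.0000.

|A| = 7, |A + A| = 18, K = 18/7.


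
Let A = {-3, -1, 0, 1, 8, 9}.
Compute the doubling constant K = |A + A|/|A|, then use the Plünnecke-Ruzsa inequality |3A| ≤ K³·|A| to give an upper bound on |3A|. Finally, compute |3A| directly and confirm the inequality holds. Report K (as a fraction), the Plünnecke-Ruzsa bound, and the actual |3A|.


|A| = 6.
Step 1: Compute A + A by enumerating all 36 pairs.
A + A = {-6, -4, -3, -2, -1, 0, 1, 2, 5, 6, 7, 8, 9, 10, 16, 17, 18}, so |A + A| = 17.
Step 2: Doubling constant K = |A + A|/|A| = 17/6 = 17/6 ≈ 2.8333.
Step 3: Plünnecke-Ruzsa gives |3A| ≤ K³·|A| = (2.8333)³ · 6 ≈ 136.4722.
Step 4: Compute 3A = A + A + A directly by enumerating all triples (a,b,c) ∈ A³; |3A| = 31.
Step 5: Check 31 ≤ 136.4722? Yes ✓.

K = 17/6, Plünnecke-Ruzsa bound K³|A| ≈ 136.4722, |3A| = 31, inequality holds.


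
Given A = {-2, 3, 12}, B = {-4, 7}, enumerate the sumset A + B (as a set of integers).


A + B = {a + b : a ∈ A, b ∈ B}.
Enumerate all |A|·|B| = 3·2 = 6 pairs (a, b) and collect distinct sums.
a = -2: -2+-4=-6, -2+7=5
a = 3: 3+-4=-1, 3+7=10
a = 12: 12+-4=8, 12+7=19
Collecting distinct sums: A + B = {-6, -1, 5, 8, 10, 19}
|A + B| = 6

A + B = {-6, -1, 5, 8, 10, 19}


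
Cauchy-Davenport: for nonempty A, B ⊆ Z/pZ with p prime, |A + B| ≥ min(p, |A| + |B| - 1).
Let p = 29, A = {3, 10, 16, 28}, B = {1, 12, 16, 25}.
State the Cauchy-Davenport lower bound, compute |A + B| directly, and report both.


Cauchy-Davenport: |A + B| ≥ min(p, |A| + |B| - 1) for A, B nonempty in Z/pZ.
|A| = 4, |B| = 4, p = 29.
CD lower bound = min(29, 4 + 4 - 1) = min(29, 7) = 7.
Compute A + B mod 29 directly:
a = 3: 3+1=4, 3+12=15, 3+16=19, 3+25=28
a = 10: 10+1=11, 10+12=22, 10+16=26, 10+25=6
a = 16: 16+1=17, 16+12=28, 16+16=3, 16+25=12
a = 28: 28+1=0, 28+12=11, 28+16=15, 28+25=24
A + B = {0, 3, 4, 6, 11, 12, 15, 17, 19, 22, 24, 26, 28}, so |A + B| = 13.
Verify: 13 ≥ 7? Yes ✓.

CD lower bound = 7, actual |A + B| = 13.


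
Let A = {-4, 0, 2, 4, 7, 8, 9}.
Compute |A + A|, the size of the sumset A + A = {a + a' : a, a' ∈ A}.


A + A = {a + a' : a, a' ∈ A}; |A| = 7.
General bounds: 2|A| - 1 ≤ |A + A| ≤ |A|(|A|+1)/2, i.e. 13 ≤ |A + A| ≤ 28.
Lower bound 2|A|-1 is attained iff A is an arithmetic progression.
Enumerate sums a + a' for a ≤ a' (symmetric, so this suffices):
a = -4: -4+-4=-8, -4+0=-4, -4+2=-2, -4+4=0, -4+7=3, -4+8=4, -4+9=5
a = 0: 0+0=0, 0+2=2, 0+4=4, 0+7=7, 0+8=8, 0+9=9
a = 2: 2+2=4, 2+4=6, 2+7=9, 2+8=10, 2+9=11
a = 4: 4+4=8, 4+7=11, 4+8=12, 4+9=13
a = 7: 7+7=14, 7+8=15, 7+9=16
a = 8: 8+8=16, 8+9=17
a = 9: 9+9=18
Distinct sums: {-8, -4, -2, 0, 2, 3, 4, 5, 6, 7, 8, 9, 10, 11, 12, 13, 14, 15, 16, 17, 18}
|A + A| = 21

|A + A| = 21


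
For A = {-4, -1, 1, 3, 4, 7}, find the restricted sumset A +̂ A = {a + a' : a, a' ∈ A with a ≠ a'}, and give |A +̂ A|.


Restricted sumset: A +̂ A = {a + a' : a ∈ A, a' ∈ A, a ≠ a'}.
Equivalently, take A + A and drop any sum 2a that is achievable ONLY as a + a for a ∈ A (i.e. sums representable only with equal summands).
Enumerate pairs (a, a') with a < a' (symmetric, so each unordered pair gives one sum; this covers all a ≠ a'):
  -4 + -1 = -5
  -4 + 1 = -3
  -4 + 3 = -1
  -4 + 4 = 0
  -4 + 7 = 3
  -1 + 1 = 0
  -1 + 3 = 2
  -1 + 4 = 3
  -1 + 7 = 6
  1 + 3 = 4
  1 + 4 = 5
  1 + 7 = 8
  3 + 4 = 7
  3 + 7 = 10
  4 + 7 = 11
Collected distinct sums: {-5, -3, -1, 0, 2, 3, 4, 5, 6, 7, 8, 10, 11}
|A +̂ A| = 13
(Reference bound: |A +̂ A| ≥ 2|A| - 3 for |A| ≥ 2, with |A| = 6 giving ≥ 9.)

|A +̂ A| = 13


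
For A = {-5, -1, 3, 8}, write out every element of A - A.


A - A = {a - a' : a, a' ∈ A}.
Compute a - a' for each ordered pair (a, a'):
a = -5: -5--5=0, -5--1=-4, -5-3=-8, -5-8=-13
a = -1: -1--5=4, -1--1=0, -1-3=-4, -1-8=-9
a = 3: 3--5=8, 3--1=4, 3-3=0, 3-8=-5
a = 8: 8--5=13, 8--1=9, 8-3=5, 8-8=0
Collecting distinct values (and noting 0 appears from a-a):
A - A = {-13, -9, -8, -5, -4, 0, 4, 5, 8, 9, 13}
|A - A| = 11

A - A = {-13, -9, -8, -5, -4, 0, 4, 5, 8, 9, 13}


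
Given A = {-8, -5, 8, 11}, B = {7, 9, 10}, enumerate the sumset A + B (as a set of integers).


A + B = {a + b : a ∈ A, b ∈ B}.
Enumerate all |A|·|B| = 4·3 = 12 pairs (a, b) and collect distinct sums.
a = -8: -8+7=-1, -8+9=1, -8+10=2
a = -5: -5+7=2, -5+9=4, -5+10=5
a = 8: 8+7=15, 8+9=17, 8+10=18
a = 11: 11+7=18, 11+9=20, 11+10=21
Collecting distinct sums: A + B = {-1, 1, 2, 4, 5, 15, 17, 18, 20, 21}
|A + B| = 10

A + B = {-1, 1, 2, 4, 5, 15, 17, 18, 20, 21}


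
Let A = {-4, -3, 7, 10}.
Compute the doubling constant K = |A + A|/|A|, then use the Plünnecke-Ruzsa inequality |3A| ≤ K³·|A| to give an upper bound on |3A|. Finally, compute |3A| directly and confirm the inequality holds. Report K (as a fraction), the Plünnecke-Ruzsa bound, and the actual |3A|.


|A| = 4.
Step 1: Compute A + A by enumerating all 16 pairs.
A + A = {-8, -7, -6, 3, 4, 6, 7, 14, 17, 20}, so |A + A| = 10.
Step 2: Doubling constant K = |A + A|/|A| = 10/4 = 10/4 ≈ 2.5000.
Step 3: Plünnecke-Ruzsa gives |3A| ≤ K³·|A| = (2.5000)³ · 4 ≈ 62.5000.
Step 4: Compute 3A = A + A + A directly by enumerating all triples (a,b,c) ∈ A³; |3A| = 20.
Step 5: Check 20 ≤ 62.5000? Yes ✓.

K = 10/4, Plünnecke-Ruzsa bound K³|A| ≈ 62.5000, |3A| = 20, inequality holds.


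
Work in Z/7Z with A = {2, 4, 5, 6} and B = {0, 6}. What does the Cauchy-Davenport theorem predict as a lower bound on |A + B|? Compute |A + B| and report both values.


Cauchy-Davenport: |A + B| ≥ min(p, |A| + |B| - 1) for A, B nonempty in Z/pZ.
|A| = 4, |B| = 2, p = 7.
CD lower bound = min(7, 4 + 2 - 1) = min(7, 5) = 5.
Compute A + B mod 7 directly:
a = 2: 2+0=2, 2+6=1
a = 4: 4+0=4, 4+6=3
a = 5: 5+0=5, 5+6=4
a = 6: 6+0=6, 6+6=5
A + B = {1, 2, 3, 4, 5, 6}, so |A + B| = 6.
Verify: 6 ≥ 5? Yes ✓.

CD lower bound = 5, actual |A + B| = 6.


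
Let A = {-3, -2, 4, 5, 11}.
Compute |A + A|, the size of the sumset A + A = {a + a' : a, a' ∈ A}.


A + A = {a + a' : a, a' ∈ A}; |A| = 5.
General bounds: 2|A| - 1 ≤ |A + A| ≤ |A|(|A|+1)/2, i.e. 9 ≤ |A + A| ≤ 15.
Lower bound 2|A|-1 is attained iff A is an arithmetic progression.
Enumerate sums a + a' for a ≤ a' (symmetric, so this suffices):
a = -3: -3+-3=-6, -3+-2=-5, -3+4=1, -3+5=2, -3+11=8
a = -2: -2+-2=-4, -2+4=2, -2+5=3, -2+11=9
a = 4: 4+4=8, 4+5=9, 4+11=15
a = 5: 5+5=10, 5+11=16
a = 11: 11+11=22
Distinct sums: {-6, -5, -4, 1, 2, 3, 8, 9, 10, 15, 16, 22}
|A + A| = 12

|A + A| = 12


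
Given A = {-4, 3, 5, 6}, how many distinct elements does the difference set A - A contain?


A - A = {a - a' : a, a' ∈ A}; |A| = 4.
Bounds: 2|A|-1 ≤ |A - A| ≤ |A|² - |A| + 1, i.e. 7 ≤ |A - A| ≤ 13.
Note: 0 ∈ A - A always (from a - a). The set is symmetric: if d ∈ A - A then -d ∈ A - A.
Enumerate nonzero differences d = a - a' with a > a' (then include -d):
Positive differences: {1, 2, 3, 7, 9, 10}
Full difference set: {0} ∪ (positive diffs) ∪ (negative diffs).
|A - A| = 1 + 2·6 = 13 (matches direct enumeration: 13).

|A - A| = 13


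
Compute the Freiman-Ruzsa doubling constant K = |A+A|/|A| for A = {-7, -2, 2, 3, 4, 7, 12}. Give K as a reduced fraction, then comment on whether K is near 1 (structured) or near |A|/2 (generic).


|A| = 7.
Compute A + A by enumerating all 49 pairs.
A + A = {-14, -9, -5, -4, -3, 0, 1, 2, 4, 5, 6, 7, 8, 9, 10, 11, 14, 15, 16, 19, 24}, so |A + A| = 21.
K = |A + A| / |A| = 21/7 = 3/1 ≈ 3.0000.
Reference: AP of size 7 gives K = 13/7 ≈ 1.8571; a fully generic set of size 7 gives K ≈ 4.0000.

|A| = 7, |A + A| = 21, K = 21/7 = 3/1.


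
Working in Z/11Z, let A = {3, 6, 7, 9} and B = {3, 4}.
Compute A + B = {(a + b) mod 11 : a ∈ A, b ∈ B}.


Work in Z/11Z: reduce every sum a + b modulo 11.
Enumerate all 8 pairs:
a = 3: 3+3=6, 3+4=7
a = 6: 6+3=9, 6+4=10
a = 7: 7+3=10, 7+4=0
a = 9: 9+3=1, 9+4=2
Distinct residues collected: {0, 1, 2, 6, 7, 9, 10}
|A + B| = 7 (out of 11 total residues).

A + B = {0, 1, 2, 6, 7, 9, 10}


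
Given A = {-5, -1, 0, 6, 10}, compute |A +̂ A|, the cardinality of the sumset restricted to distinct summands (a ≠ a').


Restricted sumset: A +̂ A = {a + a' : a ∈ A, a' ∈ A, a ≠ a'}.
Equivalently, take A + A and drop any sum 2a that is achievable ONLY as a + a for a ∈ A (i.e. sums representable only with equal summands).
Enumerate pairs (a, a') with a < a' (symmetric, so each unordered pair gives one sum; this covers all a ≠ a'):
  -5 + -1 = -6
  -5 + 0 = -5
  -5 + 6 = 1
  -5 + 10 = 5
  -1 + 0 = -1
  -1 + 6 = 5
  -1 + 10 = 9
  0 + 6 = 6
  0 + 10 = 10
  6 + 10 = 16
Collected distinct sums: {-6, -5, -1, 1, 5, 6, 9, 10, 16}
|A +̂ A| = 9
(Reference bound: |A +̂ A| ≥ 2|A| - 3 for |A| ≥ 2, with |A| = 5 giving ≥ 7.)

|A +̂ A| = 9


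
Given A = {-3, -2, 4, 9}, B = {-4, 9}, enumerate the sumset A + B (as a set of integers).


A + B = {a + b : a ∈ A, b ∈ B}.
Enumerate all |A|·|B| = 4·2 = 8 pairs (a, b) and collect distinct sums.
a = -3: -3+-4=-7, -3+9=6
a = -2: -2+-4=-6, -2+9=7
a = 4: 4+-4=0, 4+9=13
a = 9: 9+-4=5, 9+9=18
Collecting distinct sums: A + B = {-7, -6, 0, 5, 6, 7, 13, 18}
|A + B| = 8

A + B = {-7, -6, 0, 5, 6, 7, 13, 18}


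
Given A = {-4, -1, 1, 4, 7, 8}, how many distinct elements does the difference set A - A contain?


A - A = {a - a' : a, a' ∈ A}; |A| = 6.
Bounds: 2|A|-1 ≤ |A - A| ≤ |A|² - |A| + 1, i.e. 11 ≤ |A - A| ≤ 31.
Note: 0 ∈ A - A always (from a - a). The set is symmetric: if d ∈ A - A then -d ∈ A - A.
Enumerate nonzero differences d = a - a' with a > a' (then include -d):
Positive differences: {1, 2, 3, 4, 5, 6, 7, 8, 9, 11, 12}
Full difference set: {0} ∪ (positive diffs) ∪ (negative diffs).
|A - A| = 1 + 2·11 = 23 (matches direct enumeration: 23).

|A - A| = 23


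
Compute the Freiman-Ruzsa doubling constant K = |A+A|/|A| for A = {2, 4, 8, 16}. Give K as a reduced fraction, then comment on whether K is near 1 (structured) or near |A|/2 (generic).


|A| = 4.
Compute A + A by enumerating all 16 pairs.
A + A = {4, 6, 8, 10, 12, 16, 18, 20, 24, 32}, so |A + A| = 10.
K = |A + A| / |A| = 10/4 = 5/2 ≈ 2.5000.
Reference: AP of size 4 gives K = 7/4 ≈ 1.7500; a fully generic set of size 4 gives K ≈ 2.5000.

|A| = 4, |A + A| = 10, K = 10/4 = 5/2.


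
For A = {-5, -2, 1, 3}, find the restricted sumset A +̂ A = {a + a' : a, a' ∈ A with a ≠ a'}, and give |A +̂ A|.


Restricted sumset: A +̂ A = {a + a' : a ∈ A, a' ∈ A, a ≠ a'}.
Equivalently, take A + A and drop any sum 2a that is achievable ONLY as a + a for a ∈ A (i.e. sums representable only with equal summands).
Enumerate pairs (a, a') with a < a' (symmetric, so each unordered pair gives one sum; this covers all a ≠ a'):
  -5 + -2 = -7
  -5 + 1 = -4
  -5 + 3 = -2
  -2 + 1 = -1
  -2 + 3 = 1
  1 + 3 = 4
Collected distinct sums: {-7, -4, -2, -1, 1, 4}
|A +̂ A| = 6
(Reference bound: |A +̂ A| ≥ 2|A| - 3 for |A| ≥ 2, with |A| = 4 giving ≥ 5.)

|A +̂ A| = 6


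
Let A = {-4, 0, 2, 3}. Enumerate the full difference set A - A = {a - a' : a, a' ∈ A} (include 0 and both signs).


A - A = {a - a' : a, a' ∈ A}.
Compute a - a' for each ordered pair (a, a'):
a = -4: -4--4=0, -4-0=-4, -4-2=-6, -4-3=-7
a = 0: 0--4=4, 0-0=0, 0-2=-2, 0-3=-3
a = 2: 2--4=6, 2-0=2, 2-2=0, 2-3=-1
a = 3: 3--4=7, 3-0=3, 3-2=1, 3-3=0
Collecting distinct values (and noting 0 appears from a-a):
A - A = {-7, -6, -4, -3, -2, -1, 0, 1, 2, 3, 4, 6, 7}
|A - A| = 13

A - A = {-7, -6, -4, -3, -2, -1, 0, 1, 2, 3, 4, 6, 7}


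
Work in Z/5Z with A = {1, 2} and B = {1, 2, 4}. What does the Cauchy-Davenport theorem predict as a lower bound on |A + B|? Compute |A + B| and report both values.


Cauchy-Davenport: |A + B| ≥ min(p, |A| + |B| - 1) for A, B nonempty in Z/pZ.
|A| = 2, |B| = 3, p = 5.
CD lower bound = min(5, 2 + 3 - 1) = min(5, 4) = 4.
Compute A + B mod 5 directly:
a = 1: 1+1=2, 1+2=3, 1+4=0
a = 2: 2+1=3, 2+2=4, 2+4=1
A + B = {0, 1, 2, 3, 4}, so |A + B| = 5.
Verify: 5 ≥ 4? Yes ✓.

CD lower bound = 4, actual |A + B| = 5.


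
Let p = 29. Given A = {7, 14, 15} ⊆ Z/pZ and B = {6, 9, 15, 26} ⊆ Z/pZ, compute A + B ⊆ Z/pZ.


Work in Z/29Z: reduce every sum a + b modulo 29.
Enumerate all 12 pairs:
a = 7: 7+6=13, 7+9=16, 7+15=22, 7+26=4
a = 14: 14+6=20, 14+9=23, 14+15=0, 14+26=11
a = 15: 15+6=21, 15+9=24, 15+15=1, 15+26=12
Distinct residues collected: {0, 1, 4, 11, 12, 13, 16, 20, 21, 22, 23, 24}
|A + B| = 12 (out of 29 total residues).

A + B = {0, 1, 4, 11, 12, 13, 16, 20, 21, 22, 23, 24}


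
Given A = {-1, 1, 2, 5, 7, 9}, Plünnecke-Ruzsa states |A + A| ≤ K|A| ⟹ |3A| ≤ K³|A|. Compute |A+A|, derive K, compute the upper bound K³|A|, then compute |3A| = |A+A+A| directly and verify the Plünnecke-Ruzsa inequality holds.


|A| = 6.
Step 1: Compute A + A by enumerating all 36 pairs.
A + A = {-2, 0, 1, 2, 3, 4, 6, 7, 8, 9, 10, 11, 12, 14, 16, 18}, so |A + A| = 16.
Step 2: Doubling constant K = |A + A|/|A| = 16/6 = 16/6 ≈ 2.6667.
Step 3: Plünnecke-Ruzsa gives |3A| ≤ K³·|A| = (2.6667)³ · 6 ≈ 113.7778.
Step 4: Compute 3A = A + A + A directly by enumerating all triples (a,b,c) ∈ A³; |3A| = 27.
Step 5: Check 27 ≤ 113.7778? Yes ✓.

K = 16/6, Plünnecke-Ruzsa bound K³|A| ≈ 113.7778, |3A| = 27, inequality holds.


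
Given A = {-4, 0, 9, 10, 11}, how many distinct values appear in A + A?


A + A = {a + a' : a, a' ∈ A}; |A| = 5.
General bounds: 2|A| - 1 ≤ |A + A| ≤ |A|(|A|+1)/2, i.e. 9 ≤ |A + A| ≤ 15.
Lower bound 2|A|-1 is attained iff A is an arithmetic progression.
Enumerate sums a + a' for a ≤ a' (symmetric, so this suffices):
a = -4: -4+-4=-8, -4+0=-4, -4+9=5, -4+10=6, -4+11=7
a = 0: 0+0=0, 0+9=9, 0+10=10, 0+11=11
a = 9: 9+9=18, 9+10=19, 9+11=20
a = 10: 10+10=20, 10+11=21
a = 11: 11+11=22
Distinct sums: {-8, -4, 0, 5, 6, 7, 9, 10, 11, 18, 19, 20, 21, 22}
|A + A| = 14

|A + A| = 14


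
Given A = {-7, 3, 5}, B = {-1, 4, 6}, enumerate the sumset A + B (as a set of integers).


A + B = {a + b : a ∈ A, b ∈ B}.
Enumerate all |A|·|B| = 3·3 = 9 pairs (a, b) and collect distinct sums.
a = -7: -7+-1=-8, -7+4=-3, -7+6=-1
a = 3: 3+-1=2, 3+4=7, 3+6=9
a = 5: 5+-1=4, 5+4=9, 5+6=11
Collecting distinct sums: A + B = {-8, -3, -1, 2, 4, 7, 9, 11}
|A + B| = 8

A + B = {-8, -3, -1, 2, 4, 7, 9, 11}


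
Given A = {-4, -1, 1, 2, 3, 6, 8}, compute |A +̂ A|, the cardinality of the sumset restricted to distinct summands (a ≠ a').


Restricted sumset: A +̂ A = {a + a' : a ∈ A, a' ∈ A, a ≠ a'}.
Equivalently, take A + A and drop any sum 2a that is achievable ONLY as a + a for a ∈ A (i.e. sums representable only with equal summands).
Enumerate pairs (a, a') with a < a' (symmetric, so each unordered pair gives one sum; this covers all a ≠ a'):
  -4 + -1 = -5
  -4 + 1 = -3
  -4 + 2 = -2
  -4 + 3 = -1
  -4 + 6 = 2
  -4 + 8 = 4
  -1 + 1 = 0
  -1 + 2 = 1
  -1 + 3 = 2
  -1 + 6 = 5
  -1 + 8 = 7
  1 + 2 = 3
  1 + 3 = 4
  1 + 6 = 7
  1 + 8 = 9
  2 + 3 = 5
  2 + 6 = 8
  2 + 8 = 10
  3 + 6 = 9
  3 + 8 = 11
  6 + 8 = 14
Collected distinct sums: {-5, -3, -2, -1, 0, 1, 2, 3, 4, 5, 7, 8, 9, 10, 11, 14}
|A +̂ A| = 16
(Reference bound: |A +̂ A| ≥ 2|A| - 3 for |A| ≥ 2, with |A| = 7 giving ≥ 11.)

|A +̂ A| = 16


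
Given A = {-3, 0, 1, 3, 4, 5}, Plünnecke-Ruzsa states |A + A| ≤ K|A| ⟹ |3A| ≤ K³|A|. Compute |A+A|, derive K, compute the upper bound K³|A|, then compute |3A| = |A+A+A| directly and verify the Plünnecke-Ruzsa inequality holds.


|A| = 6.
Step 1: Compute A + A by enumerating all 36 pairs.
A + A = {-6, -3, -2, 0, 1, 2, 3, 4, 5, 6, 7, 8, 9, 10}, so |A + A| = 14.
Step 2: Doubling constant K = |A + A|/|A| = 14/6 = 14/6 ≈ 2.3333.
Step 3: Plünnecke-Ruzsa gives |3A| ≤ K³·|A| = (2.3333)³ · 6 ≈ 76.2222.
Step 4: Compute 3A = A + A + A directly by enumerating all triples (a,b,c) ∈ A³; |3A| = 22.
Step 5: Check 22 ≤ 76.2222? Yes ✓.

K = 14/6, Plünnecke-Ruzsa bound K³|A| ≈ 76.2222, |3A| = 22, inequality holds.


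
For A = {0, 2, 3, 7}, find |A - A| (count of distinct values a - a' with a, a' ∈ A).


A - A = {a - a' : a, a' ∈ A}; |A| = 4.
Bounds: 2|A|-1 ≤ |A - A| ≤ |A|² - |A| + 1, i.e. 7 ≤ |A - A| ≤ 13.
Note: 0 ∈ A - A always (from a - a). The set is symmetric: if d ∈ A - A then -d ∈ A - A.
Enumerate nonzero differences d = a - a' with a > a' (then include -d):
Positive differences: {1, 2, 3, 4, 5, 7}
Full difference set: {0} ∪ (positive diffs) ∪ (negative diffs).
|A - A| = 1 + 2·6 = 13 (matches direct enumeration: 13).

|A - A| = 13


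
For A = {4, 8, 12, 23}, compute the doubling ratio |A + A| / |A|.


|A| = 4.
Compute A + A by enumerating all 16 pairs.
A + A = {8, 12, 16, 20, 24, 27, 31, 35, 46}, so |A + A| = 9.
K = |A + A| / |A| = 9/4 (already in lowest terms) ≈ 2.2500.
Reference: AP of size 4 gives K = 7/4 ≈ 1.7500; a fully generic set of size 4 gives K ≈ 2.5000.

|A| = 4, |A + A| = 9, K = 9/4.


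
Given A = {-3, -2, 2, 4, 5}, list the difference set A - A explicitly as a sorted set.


A - A = {a - a' : a, a' ∈ A}.
Compute a - a' for each ordered pair (a, a'):
a = -3: -3--3=0, -3--2=-1, -3-2=-5, -3-4=-7, -3-5=-8
a = -2: -2--3=1, -2--2=0, -2-2=-4, -2-4=-6, -2-5=-7
a = 2: 2--3=5, 2--2=4, 2-2=0, 2-4=-2, 2-5=-3
a = 4: 4--3=7, 4--2=6, 4-2=2, 4-4=0, 4-5=-1
a = 5: 5--3=8, 5--2=7, 5-2=3, 5-4=1, 5-5=0
Collecting distinct values (and noting 0 appears from a-a):
A - A = {-8, -7, -6, -5, -4, -3, -2, -1, 0, 1, 2, 3, 4, 5, 6, 7, 8}
|A - A| = 17

A - A = {-8, -7, -6, -5, -4, -3, -2, -1, 0, 1, 2, 3, 4, 5, 6, 7, 8}


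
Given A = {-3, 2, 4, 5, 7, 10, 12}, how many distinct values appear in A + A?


A + A = {a + a' : a, a' ∈ A}; |A| = 7.
General bounds: 2|A| - 1 ≤ |A + A| ≤ |A|(|A|+1)/2, i.e. 13 ≤ |A + A| ≤ 28.
Lower bound 2|A|-1 is attained iff A is an arithmetic progression.
Enumerate sums a + a' for a ≤ a' (symmetric, so this suffices):
a = -3: -3+-3=-6, -3+2=-1, -3+4=1, -3+5=2, -3+7=4, -3+10=7, -3+12=9
a = 2: 2+2=4, 2+4=6, 2+5=7, 2+7=9, 2+10=12, 2+12=14
a = 4: 4+4=8, 4+5=9, 4+7=11, 4+10=14, 4+12=16
a = 5: 5+5=10, 5+7=12, 5+10=15, 5+12=17
a = 7: 7+7=14, 7+10=17, 7+12=19
a = 10: 10+10=20, 10+12=22
a = 12: 12+12=24
Distinct sums: {-6, -1, 1, 2, 4, 6, 7, 8, 9, 10, 11, 12, 14, 15, 16, 17, 19, 20, 22, 24}
|A + A| = 20

|A + A| = 20


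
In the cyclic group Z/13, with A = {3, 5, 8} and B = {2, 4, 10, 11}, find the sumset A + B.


Work in Z/13Z: reduce every sum a + b modulo 13.
Enumerate all 12 pairs:
a = 3: 3+2=5, 3+4=7, 3+10=0, 3+11=1
a = 5: 5+2=7, 5+4=9, 5+10=2, 5+11=3
a = 8: 8+2=10, 8+4=12, 8+10=5, 8+11=6
Distinct residues collected: {0, 1, 2, 3, 5, 6, 7, 9, 10, 12}
|A + B| = 10 (out of 13 total residues).

A + B = {0, 1, 2, 3, 5, 6, 7, 9, 10, 12}


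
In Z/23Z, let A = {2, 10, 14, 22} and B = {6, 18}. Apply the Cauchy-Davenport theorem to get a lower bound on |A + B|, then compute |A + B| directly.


Cauchy-Davenport: |A + B| ≥ min(p, |A| + |B| - 1) for A, B nonempty in Z/pZ.
|A| = 4, |B| = 2, p = 23.
CD lower bound = min(23, 4 + 2 - 1) = min(23, 5) = 5.
Compute A + B mod 23 directly:
a = 2: 2+6=8, 2+18=20
a = 10: 10+6=16, 10+18=5
a = 14: 14+6=20, 14+18=9
a = 22: 22+6=5, 22+18=17
A + B = {5, 8, 9, 16, 17, 20}, so |A + B| = 6.
Verify: 6 ≥ 5? Yes ✓.

CD lower bound = 5, actual |A + B| = 6.


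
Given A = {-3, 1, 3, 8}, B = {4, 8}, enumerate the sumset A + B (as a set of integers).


A + B = {a + b : a ∈ A, b ∈ B}.
Enumerate all |A|·|B| = 4·2 = 8 pairs (a, b) and collect distinct sums.
a = -3: -3+4=1, -3+8=5
a = 1: 1+4=5, 1+8=9
a = 3: 3+4=7, 3+8=11
a = 8: 8+4=12, 8+8=16
Collecting distinct sums: A + B = {1, 5, 7, 9, 11, 12, 16}
|A + B| = 7

A + B = {1, 5, 7, 9, 11, 12, 16}


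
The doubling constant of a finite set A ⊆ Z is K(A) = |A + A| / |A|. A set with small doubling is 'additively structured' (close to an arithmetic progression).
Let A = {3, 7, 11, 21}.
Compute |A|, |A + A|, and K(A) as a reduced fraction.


|A| = 4.
Compute A + A by enumerating all 16 pairs.
A + A = {6, 10, 14, 18, 22, 24, 28, 32, 42}, so |A + A| = 9.
K = |A + A| / |A| = 9/4 (already in lowest terms) ≈ 2.2500.
Reference: AP of size 4 gives K = 7/4 ≈ 1.7500; a fully generic set of size 4 gives K ≈ 2.5000.

|A| = 4, |A + A| = 9, K = 9/4.


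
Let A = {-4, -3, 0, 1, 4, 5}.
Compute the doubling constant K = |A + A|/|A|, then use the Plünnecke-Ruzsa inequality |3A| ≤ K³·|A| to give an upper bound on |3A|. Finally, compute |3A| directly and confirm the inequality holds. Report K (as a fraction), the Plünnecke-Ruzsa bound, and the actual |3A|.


|A| = 6.
Step 1: Compute A + A by enumerating all 36 pairs.
A + A = {-8, -7, -6, -4, -3, -2, 0, 1, 2, 4, 5, 6, 8, 9, 10}, so |A + A| = 15.
Step 2: Doubling constant K = |A + A|/|A| = 15/6 = 15/6 ≈ 2.5000.
Step 3: Plünnecke-Ruzsa gives |3A| ≤ K³·|A| = (2.5000)³ · 6 ≈ 93.7500.
Step 4: Compute 3A = A + A + A directly by enumerating all triples (a,b,c) ∈ A³; |3A| = 28.
Step 5: Check 28 ≤ 93.7500? Yes ✓.

K = 15/6, Plünnecke-Ruzsa bound K³|A| ≈ 93.7500, |3A| = 28, inequality holds.


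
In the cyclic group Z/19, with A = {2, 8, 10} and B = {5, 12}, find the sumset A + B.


Work in Z/19Z: reduce every sum a + b modulo 19.
Enumerate all 6 pairs:
a = 2: 2+5=7, 2+12=14
a = 8: 8+5=13, 8+12=1
a = 10: 10+5=15, 10+12=3
Distinct residues collected: {1, 3, 7, 13, 14, 15}
|A + B| = 6 (out of 19 total residues).

A + B = {1, 3, 7, 13, 14, 15}


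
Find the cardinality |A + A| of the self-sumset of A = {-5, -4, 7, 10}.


A + A = {a + a' : a, a' ∈ A}; |A| = 4.
General bounds: 2|A| - 1 ≤ |A + A| ≤ |A|(|A|+1)/2, i.e. 7 ≤ |A + A| ≤ 10.
Lower bound 2|A|-1 is attained iff A is an arithmetic progression.
Enumerate sums a + a' for a ≤ a' (symmetric, so this suffices):
a = -5: -5+-5=-10, -5+-4=-9, -5+7=2, -5+10=5
a = -4: -4+-4=-8, -4+7=3, -4+10=6
a = 7: 7+7=14, 7+10=17
a = 10: 10+10=20
Distinct sums: {-10, -9, -8, 2, 3, 5, 6, 14, 17, 20}
|A + A| = 10

|A + A| = 10


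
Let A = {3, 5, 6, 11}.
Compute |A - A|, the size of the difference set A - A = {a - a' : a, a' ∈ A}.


A - A = {a - a' : a, a' ∈ A}; |A| = 4.
Bounds: 2|A|-1 ≤ |A - A| ≤ |A|² - |A| + 1, i.e. 7 ≤ |A - A| ≤ 13.
Note: 0 ∈ A - A always (from a - a). The set is symmetric: if d ∈ A - A then -d ∈ A - A.
Enumerate nonzero differences d = a - a' with a > a' (then include -d):
Positive differences: {1, 2, 3, 5, 6, 8}
Full difference set: {0} ∪ (positive diffs) ∪ (negative diffs).
|A - A| = 1 + 2·6 = 13 (matches direct enumeration: 13).

|A - A| = 13


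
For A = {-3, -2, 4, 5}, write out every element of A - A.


A - A = {a - a' : a, a' ∈ A}.
Compute a - a' for each ordered pair (a, a'):
a = -3: -3--3=0, -3--2=-1, -3-4=-7, -3-5=-8
a = -2: -2--3=1, -2--2=0, -2-4=-6, -2-5=-7
a = 4: 4--3=7, 4--2=6, 4-4=0, 4-5=-1
a = 5: 5--3=8, 5--2=7, 5-4=1, 5-5=0
Collecting distinct values (and noting 0 appears from a-a):
A - A = {-8, -7, -6, -1, 0, 1, 6, 7, 8}
|A - A| = 9

A - A = {-8, -7, -6, -1, 0, 1, 6, 7, 8}


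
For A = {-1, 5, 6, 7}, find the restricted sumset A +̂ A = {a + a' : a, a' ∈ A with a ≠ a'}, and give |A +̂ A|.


Restricted sumset: A +̂ A = {a + a' : a ∈ A, a' ∈ A, a ≠ a'}.
Equivalently, take A + A and drop any sum 2a that is achievable ONLY as a + a for a ∈ A (i.e. sums representable only with equal summands).
Enumerate pairs (a, a') with a < a' (symmetric, so each unordered pair gives one sum; this covers all a ≠ a'):
  -1 + 5 = 4
  -1 + 6 = 5
  -1 + 7 = 6
  5 + 6 = 11
  5 + 7 = 12
  6 + 7 = 13
Collected distinct sums: {4, 5, 6, 11, 12, 13}
|A +̂ A| = 6
(Reference bound: |A +̂ A| ≥ 2|A| - 3 for |A| ≥ 2, with |A| = 4 giving ≥ 5.)

|A +̂ A| = 6


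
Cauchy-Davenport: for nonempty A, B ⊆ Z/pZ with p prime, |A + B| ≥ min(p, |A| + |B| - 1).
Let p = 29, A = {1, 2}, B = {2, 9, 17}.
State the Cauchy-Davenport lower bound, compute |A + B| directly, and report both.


Cauchy-Davenport: |A + B| ≥ min(p, |A| + |B| - 1) for A, B nonempty in Z/pZ.
|A| = 2, |B| = 3, p = 29.
CD lower bound = min(29, 2 + 3 - 1) = min(29, 4) = 4.
Compute A + B mod 29 directly:
a = 1: 1+2=3, 1+9=10, 1+17=18
a = 2: 2+2=4, 2+9=11, 2+17=19
A + B = {3, 4, 10, 11, 18, 19}, so |A + B| = 6.
Verify: 6 ≥ 4? Yes ✓.

CD lower bound = 4, actual |A + B| = 6.


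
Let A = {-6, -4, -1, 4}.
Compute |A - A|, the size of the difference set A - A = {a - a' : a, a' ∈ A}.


A - A = {a - a' : a, a' ∈ A}; |A| = 4.
Bounds: 2|A|-1 ≤ |A - A| ≤ |A|² - |A| + 1, i.e. 7 ≤ |A - A| ≤ 13.
Note: 0 ∈ A - A always (from a - a). The set is symmetric: if d ∈ A - A then -d ∈ A - A.
Enumerate nonzero differences d = a - a' with a > a' (then include -d):
Positive differences: {2, 3, 5, 8, 10}
Full difference set: {0} ∪ (positive diffs) ∪ (negative diffs).
|A - A| = 1 + 2·5 = 11 (matches direct enumeration: 11).

|A - A| = 11


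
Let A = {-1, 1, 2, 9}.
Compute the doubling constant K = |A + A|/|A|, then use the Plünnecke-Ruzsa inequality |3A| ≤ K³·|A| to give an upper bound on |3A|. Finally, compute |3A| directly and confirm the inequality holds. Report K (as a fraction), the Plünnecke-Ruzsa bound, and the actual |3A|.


|A| = 4.
Step 1: Compute A + A by enumerating all 16 pairs.
A + A = {-2, 0, 1, 2, 3, 4, 8, 10, 11, 18}, so |A + A| = 10.
Step 2: Doubling constant K = |A + A|/|A| = 10/4 = 10/4 ≈ 2.5000.
Step 3: Plünnecke-Ruzsa gives |3A| ≤ K³·|A| = (2.5000)³ · 4 ≈ 62.5000.
Step 4: Compute 3A = A + A + A directly by enumerating all triples (a,b,c) ∈ A³; |3A| = 19.
Step 5: Check 19 ≤ 62.5000? Yes ✓.

K = 10/4, Plünnecke-Ruzsa bound K³|A| ≈ 62.5000, |3A| = 19, inequality holds.


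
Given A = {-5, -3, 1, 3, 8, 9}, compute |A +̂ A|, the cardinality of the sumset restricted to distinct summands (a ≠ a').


Restricted sumset: A +̂ A = {a + a' : a ∈ A, a' ∈ A, a ≠ a'}.
Equivalently, take A + A and drop any sum 2a that is achievable ONLY as a + a for a ∈ A (i.e. sums representable only with equal summands).
Enumerate pairs (a, a') with a < a' (symmetric, so each unordered pair gives one sum; this covers all a ≠ a'):
  -5 + -3 = -8
  -5 + 1 = -4
  -5 + 3 = -2
  -5 + 8 = 3
  -5 + 9 = 4
  -3 + 1 = -2
  -3 + 3 = 0
  -3 + 8 = 5
  -3 + 9 = 6
  1 + 3 = 4
  1 + 8 = 9
  1 + 9 = 10
  3 + 8 = 11
  3 + 9 = 12
  8 + 9 = 17
Collected distinct sums: {-8, -4, -2, 0, 3, 4, 5, 6, 9, 10, 11, 12, 17}
|A +̂ A| = 13
(Reference bound: |A +̂ A| ≥ 2|A| - 3 for |A| ≥ 2, with |A| = 6 giving ≥ 9.)

|A +̂ A| = 13


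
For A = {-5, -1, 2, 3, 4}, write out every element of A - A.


A - A = {a - a' : a, a' ∈ A}.
Compute a - a' for each ordered pair (a, a'):
a = -5: -5--5=0, -5--1=-4, -5-2=-7, -5-3=-8, -5-4=-9
a = -1: -1--5=4, -1--1=0, -1-2=-3, -1-3=-4, -1-4=-5
a = 2: 2--5=7, 2--1=3, 2-2=0, 2-3=-1, 2-4=-2
a = 3: 3--5=8, 3--1=4, 3-2=1, 3-3=0, 3-4=-1
a = 4: 4--5=9, 4--1=5, 4-2=2, 4-3=1, 4-4=0
Collecting distinct values (and noting 0 appears from a-a):
A - A = {-9, -8, -7, -5, -4, -3, -2, -1, 0, 1, 2, 3, 4, 5, 7, 8, 9}
|A - A| = 17

A - A = {-9, -8, -7, -5, -4, -3, -2, -1, 0, 1, 2, 3, 4, 5, 7, 8, 9}


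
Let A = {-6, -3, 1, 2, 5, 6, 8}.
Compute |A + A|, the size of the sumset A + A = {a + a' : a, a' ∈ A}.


A + A = {a + a' : a, a' ∈ A}; |A| = 7.
General bounds: 2|A| - 1 ≤ |A + A| ≤ |A|(|A|+1)/2, i.e. 13 ≤ |A + A| ≤ 28.
Lower bound 2|A|-1 is attained iff A is an arithmetic progression.
Enumerate sums a + a' for a ≤ a' (symmetric, so this suffices):
a = -6: -6+-6=-12, -6+-3=-9, -6+1=-5, -6+2=-4, -6+5=-1, -6+6=0, -6+8=2
a = -3: -3+-3=-6, -3+1=-2, -3+2=-1, -3+5=2, -3+6=3, -3+8=5
a = 1: 1+1=2, 1+2=3, 1+5=6, 1+6=7, 1+8=9
a = 2: 2+2=4, 2+5=7, 2+6=8, 2+8=10
a = 5: 5+5=10, 5+6=11, 5+8=13
a = 6: 6+6=12, 6+8=14
a = 8: 8+8=16
Distinct sums: {-12, -9, -6, -5, -4, -2, -1, 0, 2, 3, 4, 5, 6, 7, 8, 9, 10, 11, 12, 13, 14, 16}
|A + A| = 22

|A + A| = 22


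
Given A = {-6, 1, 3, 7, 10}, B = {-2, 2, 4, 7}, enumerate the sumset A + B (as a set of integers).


A + B = {a + b : a ∈ A, b ∈ B}.
Enumerate all |A|·|B| = 5·4 = 20 pairs (a, b) and collect distinct sums.
a = -6: -6+-2=-8, -6+2=-4, -6+4=-2, -6+7=1
a = 1: 1+-2=-1, 1+2=3, 1+4=5, 1+7=8
a = 3: 3+-2=1, 3+2=5, 3+4=7, 3+7=10
a = 7: 7+-2=5, 7+2=9, 7+4=11, 7+7=14
a = 10: 10+-2=8, 10+2=12, 10+4=14, 10+7=17
Collecting distinct sums: A + B = {-8, -4, -2, -1, 1, 3, 5, 7, 8, 9, 10, 11, 12, 14, 17}
|A + B| = 15

A + B = {-8, -4, -2, -1, 1, 3, 5, 7, 8, 9, 10, 11, 12, 14, 17}
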